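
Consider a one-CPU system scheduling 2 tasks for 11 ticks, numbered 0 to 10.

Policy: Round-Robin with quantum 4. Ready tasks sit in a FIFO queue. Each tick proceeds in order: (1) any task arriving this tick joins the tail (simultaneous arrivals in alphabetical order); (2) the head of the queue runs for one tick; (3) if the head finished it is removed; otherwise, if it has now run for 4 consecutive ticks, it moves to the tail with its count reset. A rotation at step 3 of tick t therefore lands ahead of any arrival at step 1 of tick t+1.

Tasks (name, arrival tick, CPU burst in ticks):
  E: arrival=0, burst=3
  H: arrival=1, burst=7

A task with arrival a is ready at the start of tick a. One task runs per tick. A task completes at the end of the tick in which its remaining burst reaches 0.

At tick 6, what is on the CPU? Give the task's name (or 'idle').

running at tick 6 = H

t=0: queue=[E] q_used=0 → run E
t=1: queue=[E,H] q_used=1 → run E
t=2: queue=[E,H] q_used=2 → run E
t=3: queue=[H] q_used=0 → run H
t=4: queue=[H] q_used=1 → run H
t=5: queue=[H] q_used=2 → run H
t=6: queue=[H] q_used=3 → run H
t=7: queue=[H] q_used=0 → run H
t=8: queue=[H] q_used=1 → run H
t=9: queue=[H] q_used=2 → run H
t=10: (idle)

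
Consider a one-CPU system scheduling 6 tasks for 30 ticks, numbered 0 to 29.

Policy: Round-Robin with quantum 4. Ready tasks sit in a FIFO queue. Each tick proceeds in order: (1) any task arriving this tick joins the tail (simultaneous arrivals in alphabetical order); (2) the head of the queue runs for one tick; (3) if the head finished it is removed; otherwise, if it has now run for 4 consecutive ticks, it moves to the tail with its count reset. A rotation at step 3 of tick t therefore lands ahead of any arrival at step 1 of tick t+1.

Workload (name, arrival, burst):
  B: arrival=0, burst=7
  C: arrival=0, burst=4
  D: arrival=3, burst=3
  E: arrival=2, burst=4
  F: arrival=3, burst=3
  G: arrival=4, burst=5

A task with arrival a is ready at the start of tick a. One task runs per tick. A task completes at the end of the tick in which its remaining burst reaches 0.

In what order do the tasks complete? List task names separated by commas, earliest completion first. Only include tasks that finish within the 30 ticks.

t=0: queue=[B,C] q_used=0 → run B
t=1: queue=[B,C] q_used=1 → run B
t=2: queue=[B,C,E] q_used=2 → run B
t=3: queue=[B,C,E,D,F] q_used=3 → run B
t=4: queue=[C,E,D,F,B,G] q_used=0 → run C
t=5: queue=[C,E,D,F,B,G] q_used=1 → run C
t=6: queue=[C,E,D,F,B,G] q_used=2 → run C
t=7: queue=[C,E,D,F,B,G] q_used=3 → run C
t=8: queue=[E,D,F,B,G] q_used=0 → run E
t=9: queue=[E,D,F,B,G] q_used=1 → run E
t=10: queue=[E,D,F,B,G] q_used=2 → run E
t=11: queue=[E,D,F,B,G] q_used=3 → run E
t=12: queue=[D,F,B,G] q_used=0 → run D
t=13: queue=[D,F,B,G] q_used=1 → run D
t=14: queue=[D,F,B,G] q_used=2 → run D
t=15: queue=[F,B,G] q_used=0 → run F
t=16: queue=[F,B,G] q_used=1 → run F
t=17: queue=[F,B,G] q_used=2 → run F
t=18: queue=[B,G] q_used=0 → run B
t=19: queue=[B,G] q_used=1 → run B
t=20: queue=[B,G] q_used=2 → run B
t=21: queue=[G] q_used=0 → run G
t=22: queue=[G] q_used=1 → run G
t=23: queue=[G] q_used=2 → run G
t=24: queue=[G] q_used=3 → run G
t=25: queue=[G] q_used=0 → run G
t=26: (idle)
t=27: (idle)
t=28: (idle)
t=29: (idle)

completion order = C, E, D, F, B, G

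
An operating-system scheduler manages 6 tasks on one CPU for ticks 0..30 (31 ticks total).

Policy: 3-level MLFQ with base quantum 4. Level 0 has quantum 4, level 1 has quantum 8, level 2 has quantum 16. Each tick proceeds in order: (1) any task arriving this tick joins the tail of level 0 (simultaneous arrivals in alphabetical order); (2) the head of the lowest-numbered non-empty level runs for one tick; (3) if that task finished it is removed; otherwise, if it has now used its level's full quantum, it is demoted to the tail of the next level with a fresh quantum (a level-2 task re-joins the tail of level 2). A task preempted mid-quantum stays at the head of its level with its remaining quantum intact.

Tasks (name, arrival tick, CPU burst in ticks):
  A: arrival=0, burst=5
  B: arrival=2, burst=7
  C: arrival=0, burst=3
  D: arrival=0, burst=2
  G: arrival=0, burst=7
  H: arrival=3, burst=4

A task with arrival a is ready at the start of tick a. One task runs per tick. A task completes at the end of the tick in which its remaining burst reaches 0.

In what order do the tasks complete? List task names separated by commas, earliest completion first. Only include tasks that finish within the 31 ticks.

completion order = C, D, H, A, G, B

t=0: L0/L1/L2 = ACDG/-/- → run A
t=1: L0/L1/L2 = ACDG/-/- → run A
t=2: L0/L1/L2 = ACDGB/-/- → run A
t=3: L0/L1/L2 = ACDGBH/-/- → run A
t=4: L0/L1/L2 = CDGBH/A/- → run C
t=5: L0/L1/L2 = CDGBH/A/- → run C
t=6: L0/L1/L2 = CDGBH/A/- → run C
t=7: L0/L1/L2 = DGBH/A/- → run D
t=8: L0/L1/L2 = DGBH/A/- → run D
t=9: L0/L1/L2 = GBH/A/- → run G
t=10: L0/L1/L2 = GBH/A/- → run G
t=11: L0/L1/L2 = GBH/A/- → run G
t=12: L0/L1/L2 = GBH/A/- → run G
t=13: L0/L1/L2 = BH/AG/- → run B
t=14: L0/L1/L2 = BH/AG/- → run B
t=15: L0/L1/L2 = BH/AG/- → run B
t=16: L0/L1/L2 = BH/AG/- → run B
t=17: L0/L1/L2 = H/AGB/- → run H
t=18: L0/L1/L2 = H/AGB/- → run H
t=19: L0/L1/L2 = H/AGB/- → run H
t=20: L0/L1/L2 = H/AGB/- → run H
t=21: L0/L1/L2 = -/AGB/- → run A
t=22: L0/L1/L2 = -/GB/- → run G
t=23: L0/L1/L2 = -/GB/- → run G
t=24: L0/L1/L2 = -/GB/- → run G
t=25: L0/L1/L2 = -/B/- → run B
t=26: L0/L1/L2 = -/B/- → run B
t=27: L0/L1/L2 = -/B/- → run B
t=28: (idle)
t=29: (idle)
t=30: (idle)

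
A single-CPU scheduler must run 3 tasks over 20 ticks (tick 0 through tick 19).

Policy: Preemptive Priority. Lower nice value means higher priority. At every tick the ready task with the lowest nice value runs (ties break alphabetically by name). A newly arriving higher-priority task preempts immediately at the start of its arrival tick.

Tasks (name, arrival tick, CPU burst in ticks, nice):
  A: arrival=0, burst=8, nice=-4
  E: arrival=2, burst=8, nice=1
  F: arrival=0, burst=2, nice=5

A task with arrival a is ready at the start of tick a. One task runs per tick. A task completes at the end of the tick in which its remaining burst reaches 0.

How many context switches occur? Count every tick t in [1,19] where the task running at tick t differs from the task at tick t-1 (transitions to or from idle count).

t=0: ready={A,F} → run A
t=1: ready={A,F} → run A
t=2: ready={A,E,F} → run A
t=3: ready={A,E,F} → run A
t=4: ready={A,E,F} → run A
t=5: ready={A,E,F} → run A
t=6: ready={A,E,F} → run A
t=7: ready={A,E,F} → run A
t=8: ready={E,F} → run E
t=9: ready={E,F} → run E
t=10: ready={E,F} → run E
t=11: ready={E,F} → run E
t=12: ready={E,F} → run E
t=13: ready={E,F} → run E
t=14: ready={E,F} → run E
t=15: ready={E,F} → run E
t=16: ready={F} → run F
t=17: ready={F} → run F
t=18: (idle)
t=19: (idle)

context switches = 3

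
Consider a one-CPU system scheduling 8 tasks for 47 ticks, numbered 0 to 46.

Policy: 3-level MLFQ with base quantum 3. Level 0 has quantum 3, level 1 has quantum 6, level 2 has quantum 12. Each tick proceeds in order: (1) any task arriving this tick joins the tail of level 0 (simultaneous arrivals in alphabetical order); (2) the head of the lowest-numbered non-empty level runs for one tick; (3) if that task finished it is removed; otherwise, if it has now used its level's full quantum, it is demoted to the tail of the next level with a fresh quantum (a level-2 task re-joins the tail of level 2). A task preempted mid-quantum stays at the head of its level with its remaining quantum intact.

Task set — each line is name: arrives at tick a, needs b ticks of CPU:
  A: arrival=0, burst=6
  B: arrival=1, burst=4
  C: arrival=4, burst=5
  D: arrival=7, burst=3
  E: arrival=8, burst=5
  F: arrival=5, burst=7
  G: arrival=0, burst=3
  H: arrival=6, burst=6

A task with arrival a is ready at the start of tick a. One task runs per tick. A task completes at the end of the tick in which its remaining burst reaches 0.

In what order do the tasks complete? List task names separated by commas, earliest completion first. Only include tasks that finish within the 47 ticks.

t=0: L0/L1/L2 = AG/-/- → run A
t=1: L0/L1/L2 = AGB/-/- → run A
t=2: L0/L1/L2 = AGB/-/- → run A
t=3: L0/L1/L2 = GB/A/- → run G
t=4: L0/L1/L2 = GBC/A/- → run G
t=5: L0/L1/L2 = GBCF/A/- → run G
t=6: L0/L1/L2 = BCFH/A/- → run B
t=7: L0/L1/L2 = BCFHD/A/- → run B
t=8: L0/L1/L2 = BCFHDE/A/- → run B
t=9: L0/L1/L2 = CFHDE/AB/- → run C
t=10: L0/L1/L2 = CFHDE/AB/- → run C
t=11: L0/L1/L2 = CFHDE/AB/- → run C
t=12: L0/L1/L2 = FHDE/ABC/- → run F
t=13: L0/L1/L2 = FHDE/ABC/- → run F
t=14: L0/L1/L2 = FHDE/ABC/- → run F
t=15: L0/L1/L2 = HDE/ABCF/- → run H
t=16: L0/L1/L2 = HDE/ABCF/- → run H
t=17: L0/L1/L2 = HDE/ABCF/- → run H
t=18: L0/L1/L2 = DE/ABCFH/- → run D
t=19: L0/L1/L2 = DE/ABCFH/- → run D
t=20: L0/L1/L2 = DE/ABCFH/- → run D
t=21: L0/L1/L2 = E/ABCFH/- → run E
t=22: L0/L1/L2 = E/ABCFH/- → run E
t=23: L0/L1/L2 = E/ABCFH/- → run E
t=24: L0/L1/L2 = -/ABCFHE/- → run A
t=25: L0/L1/L2 = -/ABCFHE/- → run A
t=26: L0/L1/L2 = -/ABCFHE/- → run A
t=27: L0/L1/L2 = -/BCFHE/- → run B
t=28: L0/L1/L2 = -/CFHE/- → run C
t=29: L0/L1/L2 = -/CFHE/- → run C
t=30: L0/L1/L2 = -/FHE/- → run F
t=31: L0/L1/L2 = -/FHE/- → run F
t=32: L0/L1/L2 = -/FHE/- → run F
t=33: L0/L1/L2 = -/FHE/- → run F
t=34: L0/L1/L2 = -/HE/- → run H
t=35: L0/L1/L2 = -/HE/- → run H
t=36: L0/L1/L2 = -/HE/- → run H
t=37: L0/L1/L2 = -/E/- → run E
t=38: L0/L1/L2 = -/E/- → run E
t=39: (idle)
t=40: (idle)
t=41: (idle)
t=42: (idle)
t=43: (idle)
t=44: (idle)
t=45: (idle)
t=46: (idle)

completion order = G, D, A, B, C, F, H, E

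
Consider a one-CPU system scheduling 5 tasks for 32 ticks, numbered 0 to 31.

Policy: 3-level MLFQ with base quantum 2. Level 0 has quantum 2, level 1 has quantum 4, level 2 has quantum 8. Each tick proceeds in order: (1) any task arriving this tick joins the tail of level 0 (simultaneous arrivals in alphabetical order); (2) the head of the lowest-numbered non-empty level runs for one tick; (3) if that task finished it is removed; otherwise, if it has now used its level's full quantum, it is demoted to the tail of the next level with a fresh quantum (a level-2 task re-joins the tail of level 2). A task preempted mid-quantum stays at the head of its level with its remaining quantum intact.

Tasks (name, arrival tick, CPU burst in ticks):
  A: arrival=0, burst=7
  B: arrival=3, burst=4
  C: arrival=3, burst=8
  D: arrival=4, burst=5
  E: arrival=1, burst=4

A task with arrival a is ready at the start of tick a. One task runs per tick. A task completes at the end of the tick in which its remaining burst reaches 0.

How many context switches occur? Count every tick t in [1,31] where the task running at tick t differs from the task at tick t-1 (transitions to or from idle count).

t=0: L0/L1/L2 = A/-/- → run A
t=1: L0/L1/L2 = AE/-/- → run A
t=2: L0/L1/L2 = E/A/- → run E
t=3: L0/L1/L2 = EBC/A/- → run E
t=4: L0/L1/L2 = BCD/AE/- → run B
t=5: L0/L1/L2 = BCD/AE/- → run B
t=6: L0/L1/L2 = CD/AEB/- → run C
t=7: L0/L1/L2 = CD/AEB/- → run C
t=8: L0/L1/L2 = D/AEBC/- → run D
t=9: L0/L1/L2 = D/AEBC/- → run D
t=10: L0/L1/L2 = -/AEBCD/- → run A
t=11: L0/L1/L2 = -/AEBCD/- → run A
t=12: L0/L1/L2 = -/AEBCD/- → run A
t=13: L0/L1/L2 = -/AEBCD/- → run A
t=14: L0/L1/L2 = -/EBCD/A → run E
t=15: L0/L1/L2 = -/EBCD/A → run E
t=16: L0/L1/L2 = -/BCD/A → run B
t=17: L0/L1/L2 = -/BCD/A → run B
t=18: L0/L1/L2 = -/CD/A → run C
t=19: L0/L1/L2 = -/CD/A → run C
t=20: L0/L1/L2 = -/CD/A → run C
t=21: L0/L1/L2 = -/CD/A → run C
t=22: L0/L1/L2 = -/D/AC → run D
t=23: L0/L1/L2 = -/D/AC → run D
t=24: L0/L1/L2 = -/D/AC → run D
t=25: L0/L1/L2 = -/-/AC → run A
t=26: L0/L1/L2 = -/-/C → run C
t=27: L0/L1/L2 = -/-/C → run C
t=28: (idle)
t=29: (idle)
t=30: (idle)
t=31: (idle)

context switches = 12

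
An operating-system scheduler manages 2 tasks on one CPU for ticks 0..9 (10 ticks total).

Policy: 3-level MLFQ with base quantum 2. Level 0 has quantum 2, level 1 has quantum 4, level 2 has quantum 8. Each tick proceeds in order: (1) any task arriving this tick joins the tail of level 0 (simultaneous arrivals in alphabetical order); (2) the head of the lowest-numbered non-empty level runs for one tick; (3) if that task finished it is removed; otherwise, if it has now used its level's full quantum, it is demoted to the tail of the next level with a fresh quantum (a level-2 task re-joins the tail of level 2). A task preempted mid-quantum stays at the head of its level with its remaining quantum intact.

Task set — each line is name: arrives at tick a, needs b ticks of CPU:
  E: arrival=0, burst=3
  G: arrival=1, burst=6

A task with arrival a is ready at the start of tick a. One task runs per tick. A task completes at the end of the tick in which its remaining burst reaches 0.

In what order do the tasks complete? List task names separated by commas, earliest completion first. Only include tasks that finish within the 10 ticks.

t=0: L0/L1/L2 = E/-/- → run E
t=1: L0/L1/L2 = EG/-/- → run E
t=2: L0/L1/L2 = G/E/- → run G
t=3: L0/L1/L2 = G/E/- → run G
t=4: L0/L1/L2 = -/EG/- → run E
t=5: L0/L1/L2 = -/G/- → run G
t=6: L0/L1/L2 = -/G/- → run G
t=7: L0/L1/L2 = -/G/- → run G
t=8: L0/L1/L2 = -/G/- → run G
t=9: (idle)

completion order = E, G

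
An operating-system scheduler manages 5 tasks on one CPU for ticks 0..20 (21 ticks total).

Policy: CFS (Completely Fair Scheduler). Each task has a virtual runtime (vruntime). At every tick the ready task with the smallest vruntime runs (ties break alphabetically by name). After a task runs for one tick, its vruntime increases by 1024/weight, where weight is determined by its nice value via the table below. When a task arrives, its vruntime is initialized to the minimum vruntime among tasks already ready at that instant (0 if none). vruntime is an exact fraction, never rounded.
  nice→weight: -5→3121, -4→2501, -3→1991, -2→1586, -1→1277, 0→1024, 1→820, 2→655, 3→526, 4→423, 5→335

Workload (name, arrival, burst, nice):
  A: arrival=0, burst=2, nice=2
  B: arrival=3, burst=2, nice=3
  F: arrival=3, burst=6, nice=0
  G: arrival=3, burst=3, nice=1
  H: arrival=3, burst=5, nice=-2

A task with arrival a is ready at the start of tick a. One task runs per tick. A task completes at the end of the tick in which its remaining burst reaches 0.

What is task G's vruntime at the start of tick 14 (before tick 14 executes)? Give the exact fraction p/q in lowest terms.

vruntime(G, start of tick 14) = 512/205

t=0: vr[A=0] → run A
t=1: vr[A=1024/655] → run A
t=2: (idle)
t=3: vr[B=0 F=0 G=0 H=0] → run B
t=4: vr[B=512/263 F=0 G=0 H=0] → run F
t=5: vr[B=512/263 F=1 G=0 H=0] → run G
t=6: vr[B=512/263 F=1 G=256/205 H=0] → run H
t=7: vr[B=512/263 F=1 G=256/205 H=512/793] → run H
t=8: vr[B=512/263 F=1 G=256/205 H=1024/793] → run F
t=9: vr[B=512/263 F=2 G=256/205 H=1024/793] → run G
t=10: vr[B=512/263 F=2 G=512/205 H=1024/793] → run H
t=11: vr[B=512/263 F=2 G=512/205 H=1536/793] → run H
t=12: vr[B=512/263 F=2 G=512/205 H=2048/793] → run B
t=13: vr[F=2 G=512/205 H=2048/793] → run F
t=14: vr[F=3 G=512/205 H=2048/793] → run G
t=15: vr[F=3 H=2048/793] → run H
t=16: vr[F=3] → run F
t=17: vr[F=4] → run F
t=18: vr[F=5] → run F
t=19: (idle)
t=20: (idle)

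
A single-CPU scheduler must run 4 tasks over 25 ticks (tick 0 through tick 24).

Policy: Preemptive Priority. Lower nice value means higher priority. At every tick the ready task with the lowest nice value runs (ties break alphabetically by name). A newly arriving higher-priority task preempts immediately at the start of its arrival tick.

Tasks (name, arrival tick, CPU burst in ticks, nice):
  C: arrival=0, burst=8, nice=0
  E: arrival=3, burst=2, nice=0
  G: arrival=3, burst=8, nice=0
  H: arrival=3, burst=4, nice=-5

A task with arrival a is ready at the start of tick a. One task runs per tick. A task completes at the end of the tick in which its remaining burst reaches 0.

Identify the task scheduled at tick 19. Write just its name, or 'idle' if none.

t=0: ready={C} → run C
t=1: ready={C} → run C
t=2: ready={C} → run C
t=3: ready={C,E,G,H} → run H
t=4: ready={C,E,G,H} → run H
t=5: ready={C,E,G,H} → run H
t=6: ready={C,E,G,H} → run H
t=7: ready={C,E,G} → run C
t=8: ready={C,E,G} → run C
t=9: ready={C,E,G} → run C
t=10: ready={C,E,G} → run C
t=11: ready={C,E,G} → run C
t=12: ready={E,G} → run E
t=13: ready={E,G} → run E
t=14: ready={G} → run G
t=15: ready={G} → run G
t=16: ready={G} → run G
t=17: ready={G} → run G
t=18: ready={G} → run G
t=19: ready={G} → run G
t=20: ready={G} → run G
t=21: ready={G} → run G
t=22: (idle)
t=23: (idle)
t=24: (idle)

running at tick 19 = G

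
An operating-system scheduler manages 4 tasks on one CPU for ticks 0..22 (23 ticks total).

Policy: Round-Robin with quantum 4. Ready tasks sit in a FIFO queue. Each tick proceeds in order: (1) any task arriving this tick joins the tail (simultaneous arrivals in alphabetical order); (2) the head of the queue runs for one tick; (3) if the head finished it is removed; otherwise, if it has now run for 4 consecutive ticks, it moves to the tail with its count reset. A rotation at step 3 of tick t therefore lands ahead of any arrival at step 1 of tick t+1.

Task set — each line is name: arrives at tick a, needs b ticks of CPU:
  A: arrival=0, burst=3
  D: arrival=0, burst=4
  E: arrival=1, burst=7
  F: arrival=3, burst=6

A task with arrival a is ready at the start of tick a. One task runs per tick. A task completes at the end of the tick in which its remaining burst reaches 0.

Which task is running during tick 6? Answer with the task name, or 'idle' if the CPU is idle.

t=0: queue=[A,D] q_used=0 → run A
t=1: queue=[A,D,E] q_used=1 → run A
t=2: queue=[A,D,E] q_used=2 → run A
t=3: queue=[D,E,F] q_used=0 → run D
t=4: queue=[D,E,F] q_used=1 → run D
t=5: queue=[D,E,F] q_used=2 → run D
t=6: queue=[D,E,F] q_used=3 → run D
t=7: queue=[E,F] q_used=0 → run E
t=8: queue=[E,F] q_used=1 → run E
t=9: queue=[E,F] q_used=2 → run E
t=10: queue=[E,F] q_used=3 → run E
t=11: queue=[F,E] q_used=0 → run F
t=12: queue=[F,E] q_used=1 → run F
t=13: queue=[F,E] q_used=2 → run F
t=14: queue=[F,E] q_used=3 → run F
t=15: queue=[E,F] q_used=0 → run E
t=16: queue=[E,F] q_used=1 → run E
t=17: queue=[E,F] q_used=2 → run E
t=18: queue=[F] q_used=0 → run F
t=19: queue=[F] q_used=1 → run F
t=20: (idle)
t=21: (idle)
t=22: (idle)

running at tick 6 = D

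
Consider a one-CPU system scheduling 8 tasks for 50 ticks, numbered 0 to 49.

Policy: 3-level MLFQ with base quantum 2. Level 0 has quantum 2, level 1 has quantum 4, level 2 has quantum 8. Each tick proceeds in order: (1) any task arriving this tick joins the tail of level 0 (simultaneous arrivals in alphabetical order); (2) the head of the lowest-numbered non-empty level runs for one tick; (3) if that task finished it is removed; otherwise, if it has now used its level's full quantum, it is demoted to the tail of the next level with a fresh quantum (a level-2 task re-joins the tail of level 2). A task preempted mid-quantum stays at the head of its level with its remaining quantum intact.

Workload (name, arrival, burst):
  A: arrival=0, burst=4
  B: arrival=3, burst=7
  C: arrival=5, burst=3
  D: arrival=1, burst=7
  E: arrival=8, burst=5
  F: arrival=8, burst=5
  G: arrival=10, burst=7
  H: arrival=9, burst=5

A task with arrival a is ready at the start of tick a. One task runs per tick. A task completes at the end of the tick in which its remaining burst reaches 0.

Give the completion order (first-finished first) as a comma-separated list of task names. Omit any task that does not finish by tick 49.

t=0: L0/L1/L2 = A/-/- → run A
t=1: L0/L1/L2 = AD/-/- → run A
t=2: L0/L1/L2 = D/A/- → run D
t=3: L0/L1/L2 = DB/A/- → run D
t=4: L0/L1/L2 = B/AD/- → run B
t=5: L0/L1/L2 = BC/AD/- → run B
t=6: L0/L1/L2 = C/ADB/- → run C
t=7: L0/L1/L2 = C/ADB/- → run C
t=8: L0/L1/L2 = EF/ADBC/- → run E
t=9: L0/L1/L2 = EFH/ADBC/- → run E
t=10: L0/L1/L2 = FHG/ADBCE/- → run F
t=11: L0/L1/L2 = FHG/ADBCE/- → run F
t=12: L0/L1/L2 = HG/ADBCEF/- → run H
t=13: L0/L1/L2 = HG/ADBCEF/- → run H
t=14: L0/L1/L2 = G/ADBCEFH/- → run G
t=15: L0/L1/L2 = G/ADBCEFH/- → run G
t=16: L0/L1/L2 = -/ADBCEFHG/- → run A
t=17: L0/L1/L2 = -/ADBCEFHG/- → run A
t=18: L0/L1/L2 = -/DBCEFHG/- → run D
t=19: L0/L1/L2 = -/DBCEFHG/- → run D
t=20: L0/L1/L2 = -/DBCEFHG/- → run D
t=21: L0/L1/L2 = -/DBCEFHG/- → run D
t=22: L0/L1/L2 = -/BCEFHG/D → run B
t=23: L0/L1/L2 = -/BCEFHG/D → run B
t=24: L0/L1/L2 = -/BCEFHG/D → run B
t=25: L0/L1/L2 = -/BCEFHG/D → run B
t=26: L0/L1/L2 = -/CEFHG/DB → run C
t=27: L0/L1/L2 = -/EFHG/DB → run E
t=28: L0/L1/L2 = -/EFHG/DB → run E
t=29: L0/L1/L2 = -/EFHG/DB → run E
t=30: L0/L1/L2 = -/FHG/DB → run F
t=31: L0/L1/L2 = -/FHG/DB → run F
t=32: L0/L1/L2 = -/FHG/DB → run F
t=33: L0/L1/L2 = -/HG/DB → run H
t=34: L0/L1/L2 = -/HG/DB → run H
t=35: L0/L1/L2 = -/HG/DB → run H
t=36: L0/L1/L2 = -/G/DB → run G
t=37: L0/L1/L2 = -/G/DB → run G
t=38: L0/L1/L2 = -/G/DB → run G
t=39: L0/L1/L2 = -/G/DB → run G
t=40: L0/L1/L2 = -/-/DBG → run D
t=41: L0/L1/L2 = -/-/BG → run B
t=42: L0/L1/L2 = -/-/G → run G
t=43: (idle)
t=44: (idle)
t=45: (idle)
t=46: (idle)
t=47: (idle)
t=48: (idle)
t=49: (idle)

completion order = A, C, E, F, H, D, B, G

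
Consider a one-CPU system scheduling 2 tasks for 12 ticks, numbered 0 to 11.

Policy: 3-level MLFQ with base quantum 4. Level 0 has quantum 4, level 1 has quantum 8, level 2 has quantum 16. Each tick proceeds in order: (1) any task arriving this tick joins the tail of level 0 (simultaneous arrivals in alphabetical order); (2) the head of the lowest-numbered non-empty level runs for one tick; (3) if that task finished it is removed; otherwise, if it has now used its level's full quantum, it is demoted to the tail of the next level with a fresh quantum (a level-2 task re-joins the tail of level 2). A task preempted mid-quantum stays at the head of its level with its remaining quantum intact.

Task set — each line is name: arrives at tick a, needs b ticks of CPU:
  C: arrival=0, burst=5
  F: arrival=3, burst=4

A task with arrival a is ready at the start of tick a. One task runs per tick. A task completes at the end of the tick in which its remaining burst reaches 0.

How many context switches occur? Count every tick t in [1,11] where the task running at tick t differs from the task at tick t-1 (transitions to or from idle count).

context switches = 3

t=0: L0/L1/L2 = C/-/- → run C
t=1: L0/L1/L2 = C/-/- → run C
t=2: L0/L1/L2 = C/-/- → run C
t=3: L0/L1/L2 = CF/-/- → run C
t=4: L0/L1/L2 = F/C/- → run F
t=5: L0/L1/L2 = F/C/- → run F
t=6: L0/L1/L2 = F/C/- → run F
t=7: L0/L1/L2 = F/C/- → run F
t=8: L0/L1/L2 = -/C/- → run C
t=9: (idle)
t=10: (idle)
t=11: (idle)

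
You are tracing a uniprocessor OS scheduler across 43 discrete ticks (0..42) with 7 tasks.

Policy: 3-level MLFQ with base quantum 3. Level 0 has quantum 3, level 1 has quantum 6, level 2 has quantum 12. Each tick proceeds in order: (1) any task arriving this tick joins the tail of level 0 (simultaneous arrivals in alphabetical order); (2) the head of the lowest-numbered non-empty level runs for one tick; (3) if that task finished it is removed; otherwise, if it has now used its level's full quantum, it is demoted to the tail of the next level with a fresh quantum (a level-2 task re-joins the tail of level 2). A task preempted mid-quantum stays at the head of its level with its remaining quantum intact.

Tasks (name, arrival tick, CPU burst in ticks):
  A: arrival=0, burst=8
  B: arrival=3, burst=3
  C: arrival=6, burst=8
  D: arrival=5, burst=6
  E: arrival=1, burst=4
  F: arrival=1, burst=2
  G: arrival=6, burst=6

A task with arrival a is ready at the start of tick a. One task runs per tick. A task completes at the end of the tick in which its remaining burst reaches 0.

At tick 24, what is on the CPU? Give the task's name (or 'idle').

t=0: L0/L1/L2 = A/-/- → run A
t=1: L0/L1/L2 = AEF/-/- → run A
t=2: L0/L1/L2 = AEF/-/- → run A
t=3: L0/L1/L2 = EFB/A/- → run E
t=4: L0/L1/L2 = EFB/A/- → run E
t=5: L0/L1/L2 = EFBD/A/- → run E
t=6: L0/L1/L2 = FBDCG/AE/- → run F
t=7: L0/L1/L2 = FBDCG/AE/- → run F
t=8: L0/L1/L2 = BDCG/AE/- → run B
t=9: L0/L1/L2 = BDCG/AE/- → run B
t=10: L0/L1/L2 = BDCG/AE/- → run B
t=11: L0/L1/L2 = DCG/AE/- → run D
t=12: L0/L1/L2 = DCG/AE/- → run D
t=13: L0/L1/L2 = DCG/AE/- → run D
t=14: L0/L1/L2 = CG/AED/- → run C
t=15: L0/L1/L2 = CG/AED/- → run C
t=16: L0/L1/L2 = CG/AED/- → run C
t=17: L0/L1/L2 = G/AEDC/- → run G
t=18: L0/L1/L2 = G/AEDC/- → run G
t=19: L0/L1/L2 = G/AEDC/- → run G
t=20: L0/L1/L2 = -/AEDCG/- → run A
t=21: L0/L1/L2 = -/AEDCG/- → run A
t=22: L0/L1/L2 = -/AEDCG/- → run A
t=23: L0/L1/L2 = -/AEDCG/- → run A
t=24: L0/L1/L2 = -/AEDCG/- → run A
t=25: L0/L1/L2 = -/EDCG/- → run E
t=26: L0/L1/L2 = -/DCG/- → run D
t=27: L0/L1/L2 = -/DCG/- → run D
t=28: L0/L1/L2 = -/DCG/- → run D
t=29: L0/L1/L2 = -/CG/- → run C
t=30: L0/L1/L2 = -/CG/- → run C
t=31: L0/L1/L2 = -/CG/- → run C
t=32: L0/L1/L2 = -/CG/- → run C
t=33: L0/L1/L2 = -/CG/- → run C
t=34: L0/L1/L2 = -/G/- → run G
t=35: L0/L1/L2 = -/G/- → run G
t=36: L0/L1/L2 = -/G/- → run G
t=37: (idle)
t=38: (idle)
t=39: (idle)
t=40: (idle)
t=41: (idle)
t=42: (idle)

running at tick 24 = A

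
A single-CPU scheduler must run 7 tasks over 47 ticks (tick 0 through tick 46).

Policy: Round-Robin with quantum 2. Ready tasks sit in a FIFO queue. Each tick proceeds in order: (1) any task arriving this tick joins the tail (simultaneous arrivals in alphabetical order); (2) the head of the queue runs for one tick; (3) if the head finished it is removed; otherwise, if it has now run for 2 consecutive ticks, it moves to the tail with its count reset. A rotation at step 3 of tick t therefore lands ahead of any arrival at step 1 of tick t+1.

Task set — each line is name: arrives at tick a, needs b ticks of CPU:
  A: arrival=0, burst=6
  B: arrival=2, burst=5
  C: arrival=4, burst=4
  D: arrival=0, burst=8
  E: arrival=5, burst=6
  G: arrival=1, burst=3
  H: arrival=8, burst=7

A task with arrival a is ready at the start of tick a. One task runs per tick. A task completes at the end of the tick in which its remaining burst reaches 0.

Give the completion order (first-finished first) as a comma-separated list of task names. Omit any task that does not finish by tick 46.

t=0: queue=[A,D] q_used=0 → run A
t=1: queue=[A,D,G] q_used=1 → run A
t=2: queue=[D,G,A,B] q_used=0 → run D
t=3: queue=[D,G,A,B] q_used=1 → run D
t=4: queue=[G,A,B,D,C] q_used=0 → run G
t=5: queue=[G,A,B,D,C,E] q_used=1 → run G
t=6: queue=[A,B,D,C,E,G] q_used=0 → run A
t=7: queue=[A,B,D,C,E,G] q_used=1 → run A
t=8: queue=[B,D,C,E,G,A,H] q_used=0 → run B
t=9: queue=[B,D,C,E,G,A,H] q_used=1 → run B
t=10: queue=[D,C,E,G,A,H,B] q_used=0 → run D
t=11: queue=[D,C,E,G,A,H,B] q_used=1 → run D
t=12: queue=[C,E,G,A,H,B,D] q_used=0 → run C
t=13: queue=[C,E,G,A,H,B,D] q_used=1 → run C
t=14: queue=[E,G,A,H,B,D,C] q_used=0 → run E
t=15: queue=[E,G,A,H,B,D,C] q_used=1 → run E
t=16: queue=[G,A,H,B,D,C,E] q_used=0 → run G
t=17: queue=[A,H,B,D,C,E] q_used=0 → run A
t=18: queue=[A,H,B,D,C,E] q_used=1 → run A
t=19: queue=[H,B,D,C,E] q_used=0 → run H
t=20: queue=[H,B,D,C,E] q_used=1 → run H
t=21: queue=[B,D,C,E,H] q_used=0 → run B
t=22: queue=[B,D,C,E,H] q_used=1 → run B
t=23: queue=[D,C,E,H,B] q_used=0 → run D
t=24: queue=[D,C,E,H,B] q_used=1 → run D
t=25: queue=[C,E,H,B,D] q_used=0 → run C
t=26: queue=[C,E,H,B,D] q_used=1 → run C
t=27: queue=[E,H,B,D] q_used=0 → run E
t=28: queue=[E,H,B,D] q_used=1 → run E
t=29: queue=[H,B,D,E] q_used=0 → run H
t=30: queue=[H,B,D,E] q_used=1 → run H
t=31: queue=[B,D,E,H] q_used=0 → run B
t=32: queue=[D,E,H] q_used=0 → run D
t=33: queue=[D,E,H] q_used=1 → run D
t=34: queue=[E,H] q_used=0 → run E
t=35: queue=[E,H] q_used=1 → run E
t=36: queue=[H] q_used=0 → run H
t=37: queue=[H] q_used=1 → run H
t=38: queue=[H] q_used=0 → run H
t=39: (idle)
t=40: (idle)
t=41: (idle)
t=42: (idle)
t=43: (idle)
t=44: (idle)
t=45: (idle)
t=46: (idle)

completion order = G, A, C, B, D, E, H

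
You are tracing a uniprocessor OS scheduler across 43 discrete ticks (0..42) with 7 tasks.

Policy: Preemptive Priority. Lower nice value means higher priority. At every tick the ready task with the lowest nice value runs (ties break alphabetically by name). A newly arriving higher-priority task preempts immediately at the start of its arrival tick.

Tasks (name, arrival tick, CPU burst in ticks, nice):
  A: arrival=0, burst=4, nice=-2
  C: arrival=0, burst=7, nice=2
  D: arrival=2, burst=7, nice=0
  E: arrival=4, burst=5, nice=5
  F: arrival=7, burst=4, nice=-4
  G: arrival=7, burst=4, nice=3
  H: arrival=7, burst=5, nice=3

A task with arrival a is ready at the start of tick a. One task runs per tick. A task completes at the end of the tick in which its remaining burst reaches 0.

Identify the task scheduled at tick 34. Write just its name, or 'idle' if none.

t=0: ready={A,C} → run A
t=1: ready={A,C} → run A
t=2: ready={A,C,D} → run A
t=3: ready={A,C,D} → run A
t=4: ready={C,D,E} → run D
t=5: ready={C,D,E} → run D
t=6: ready={C,D,E} → run D
t=7: ready={C,D,E,F,G,H} → run F
t=8: ready={C,D,E,F,G,H} → run F
t=9: ready={C,D,E,F,G,H} → run F
t=10: ready={C,D,E,F,G,H} → run F
t=11: ready={C,D,E,G,H} → run D
t=12: ready={C,D,E,G,H} → run D
t=13: ready={C,D,E,G,H} → run D
t=14: ready={C,D,E,G,H} → run D
t=15: ready={C,E,G,H} → run C
t=16: ready={C,E,G,H} → run C
t=17: ready={C,E,G,H} → run C
t=18: ready={C,E,G,H} → run C
t=19: ready={C,E,G,H} → run C
t=20: ready={C,E,G,H} → run C
t=21: ready={C,E,G,H} → run C
t=22: ready={E,G,H} → run G
t=23: ready={E,G,H} → run G
t=24: ready={E,G,H} → run G
t=25: ready={E,G,H} → run G
t=26: ready={E,H} → run H
t=27: ready={E,H} → run H
t=28: ready={E,H} → run H
t=29: ready={E,H} → run H
t=30: ready={E,H} → run H
t=31: ready={E} → run E
t=32: ready={E} → run E
t=33: ready={E} → run E
t=34: ready={E} → run E
t=35: ready={E} → run E
t=36: (idle)
t=37: (idle)
t=38: (idle)
t=39: (idle)
t=40: (idle)
t=41: (idle)
t=42: (idle)

running at tick 34 = E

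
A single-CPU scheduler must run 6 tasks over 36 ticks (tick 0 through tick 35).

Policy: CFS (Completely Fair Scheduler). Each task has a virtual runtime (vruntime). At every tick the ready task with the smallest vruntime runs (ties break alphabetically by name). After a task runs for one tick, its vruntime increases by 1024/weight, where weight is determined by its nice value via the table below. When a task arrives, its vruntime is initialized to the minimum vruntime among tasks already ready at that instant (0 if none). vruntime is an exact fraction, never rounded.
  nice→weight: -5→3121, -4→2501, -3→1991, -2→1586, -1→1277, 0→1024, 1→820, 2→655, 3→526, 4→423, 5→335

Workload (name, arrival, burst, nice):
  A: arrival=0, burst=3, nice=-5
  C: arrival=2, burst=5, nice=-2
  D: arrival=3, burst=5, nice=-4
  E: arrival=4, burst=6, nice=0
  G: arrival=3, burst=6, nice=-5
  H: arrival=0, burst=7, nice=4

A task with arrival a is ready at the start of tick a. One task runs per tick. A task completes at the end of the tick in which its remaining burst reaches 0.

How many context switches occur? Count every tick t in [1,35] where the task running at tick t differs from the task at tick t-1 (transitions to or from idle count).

t=0: vr[A=0 H=0] → run A
t=1: vr[A=1024/3121 H=0] → run H
t=2: vr[A=1024/3121 C=1024/3121 H=1024/423] → run A
t=3: vr[A=2048/3121 C=1024/3121 D=1024/3121 G=1024/3121 H=1024/423] → run C
t=4: vr[A=2048/3121 C=2409984/2474953 D=1024/3121 E=1024/3121 G=1024/3121 H=1024/423] → run D
t=5: vr[A=2048/3121 C=2409984/2474953 D=5756928/7805621 E=1024/3121 G=1024/3121 H=1024/423] → run E
t=6: vr[A=2048/3121 C=2409984/2474953 D=5756928/7805621 E=4145/3121 G=1024/3121 H=1024/423] → run G
t=7: vr[A=2048/3121 C=2409984/2474953 D=5756928/7805621 E=4145/3121 G=2048/3121 H=1024/423] → run A
t=8: vr[C=2409984/2474953 D=5756928/7805621 E=4145/3121 G=2048/3121 H=1024/423] → run G
t=9: vr[C=2409984/2474953 D=5756928/7805621 E=4145/3121 G=3072/3121 H=1024/423] → run D
t=10: vr[C=2409984/2474953 D=8952832/7805621 E=4145/3121 G=3072/3121 H=1024/423] → run C
t=11: vr[C=4007936/2474953 D=8952832/7805621 E=4145/3121 G=3072/3121 H=1024/423] → run G
t=12: vr[C=4007936/2474953 D=8952832/7805621 E=4145/3121 G=4096/3121 H=1024/423] → run D
t=13: vr[C=4007936/2474953 D=12148736/7805621 E=4145/3121 G=4096/3121 H=1024/423] → run G
t=14: vr[C=4007936/2474953 D=12148736/7805621 E=4145/3121 G=5120/3121 H=1024/423] → run E
t=15: vr[C=4007936/2474953 D=12148736/7805621 E=7266/3121 G=5120/3121 H=1024/423] → run D
t=16: vr[C=4007936/2474953 D=15344640/7805621 E=7266/3121 G=5120/3121 H=1024/423] → run C
t=17: vr[C=5605888/2474953 D=15344640/7805621 E=7266/3121 G=5120/3121 H=1024/423] → run G
t=18: vr[C=5605888/2474953 D=15344640/7805621 E=7266/3121 G=6144/3121 H=1024/423] → run D
t=19: vr[C=5605888/2474953 E=7266/3121 G=6144/3121 H=1024/423] → run G
t=20: vr[C=5605888/2474953 E=7266/3121 H=1024/423] → run C
t=21: vr[C=7203840/2474953 E=7266/3121 H=1024/423] → run E
t=22: vr[C=7203840/2474953 E=10387/3121 H=1024/423] → run H
t=23: vr[C=7203840/2474953 E=10387/3121 H=2048/423] → run C
t=24: vr[E=10387/3121 H=2048/423] → run E
t=25: vr[E=13508/3121 H=2048/423] → run E
t=26: vr[E=16629/3121 H=2048/423] → run H
t=27: vr[E=16629/3121 H=1024/141] → run E
t=28: vr[H=1024/141] → run H
t=29: vr[H=4096/423] → run H
t=30: vr[H=5120/423] → run H
t=31: vr[H=2048/141] → run H
t=32: (idle)
t=33: (idle)
t=34: (idle)
t=35: (idle)

context switches = 28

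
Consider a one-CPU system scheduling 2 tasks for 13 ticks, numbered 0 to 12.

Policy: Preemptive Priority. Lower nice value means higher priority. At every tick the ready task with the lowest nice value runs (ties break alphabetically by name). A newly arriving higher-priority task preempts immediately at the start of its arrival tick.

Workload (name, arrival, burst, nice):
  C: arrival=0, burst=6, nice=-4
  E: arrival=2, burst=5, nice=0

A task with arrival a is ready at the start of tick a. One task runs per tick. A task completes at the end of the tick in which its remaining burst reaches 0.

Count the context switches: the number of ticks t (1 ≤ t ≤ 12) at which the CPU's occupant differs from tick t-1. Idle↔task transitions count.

context switches = 2

t=0: ready={C} → run C
t=1: ready={C} → run C
t=2: ready={C,E} → run C
t=3: ready={C,E} → run C
t=4: ready={C,E} → run C
t=5: ready={C,E} → run C
t=6: ready={E} → run E
t=7: ready={E} → run E
t=8: ready={E} → run E
t=9: ready={E} → run E
t=10: ready={E} → run E
t=11: (idle)
t=12: (idle)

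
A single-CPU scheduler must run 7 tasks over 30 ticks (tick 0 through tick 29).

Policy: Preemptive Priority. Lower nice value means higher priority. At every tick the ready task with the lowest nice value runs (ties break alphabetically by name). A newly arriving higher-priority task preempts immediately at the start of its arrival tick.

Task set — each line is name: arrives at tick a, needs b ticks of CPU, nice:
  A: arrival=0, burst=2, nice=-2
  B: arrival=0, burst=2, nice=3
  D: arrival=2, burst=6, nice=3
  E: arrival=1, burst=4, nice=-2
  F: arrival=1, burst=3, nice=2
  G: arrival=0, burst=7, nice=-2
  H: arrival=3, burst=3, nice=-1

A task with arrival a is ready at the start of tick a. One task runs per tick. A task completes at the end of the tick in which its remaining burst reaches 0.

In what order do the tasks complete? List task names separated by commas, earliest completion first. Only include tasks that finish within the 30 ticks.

t=0: ready={A,B,G} → run A
t=1: ready={A,B,E,F,G} → run A
t=2: ready={B,D,E,F,G} → run E
t=3: ready={B,D,E,F,G,H} → run E
t=4: ready={B,D,E,F,G,H} → run E
t=5: ready={B,D,E,F,G,H} → run E
t=6: ready={B,D,F,G,H} → run G
t=7: ready={B,D,F,G,H} → run G
t=8: ready={B,D,F,G,H} → run G
t=9: ready={B,D,F,G,H} → run G
t=10: ready={B,D,F,G,H} → run G
t=11: ready={B,D,F,G,H} → run G
t=12: ready={B,D,F,G,H} → run G
t=13: ready={B,D,F,H} → run H
t=14: ready={B,D,F,H} → run H
t=15: ready={B,D,F,H} → run H
t=16: ready={B,D,F} → run F
t=17: ready={B,D,F} → run F
t=18: ready={B,D,F} → run F
t=19: ready={B,D} → run B
t=20: ready={B,D} → run B
t=21: ready={D} → run D
t=22: ready={D} → run D
t=23: ready={D} → run D
t=24: ready={D} → run D
t=25: ready={D} → run D
t=26: ready={D} → run D
t=27: (idle)
t=28: (idle)
t=29: (idle)

completion order = A, E, G, H, F, B, D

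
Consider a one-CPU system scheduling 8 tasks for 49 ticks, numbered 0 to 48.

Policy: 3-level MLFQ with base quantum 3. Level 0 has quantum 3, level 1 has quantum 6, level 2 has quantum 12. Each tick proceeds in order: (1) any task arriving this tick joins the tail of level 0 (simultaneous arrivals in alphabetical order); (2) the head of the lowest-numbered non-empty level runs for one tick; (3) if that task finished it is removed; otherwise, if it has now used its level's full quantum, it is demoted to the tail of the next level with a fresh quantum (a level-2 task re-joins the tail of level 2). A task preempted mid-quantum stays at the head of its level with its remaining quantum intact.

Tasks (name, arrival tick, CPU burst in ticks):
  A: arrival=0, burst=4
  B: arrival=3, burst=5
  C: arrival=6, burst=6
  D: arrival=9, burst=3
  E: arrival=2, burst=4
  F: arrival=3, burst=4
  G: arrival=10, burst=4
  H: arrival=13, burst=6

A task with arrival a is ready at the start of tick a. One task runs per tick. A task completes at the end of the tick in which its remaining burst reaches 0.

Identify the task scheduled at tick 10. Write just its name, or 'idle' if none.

t=0: L0/L1/L2 = A/-/- → run A
t=1: L0/L1/L2 = A/-/- → run A
t=2: L0/L1/L2 = AE/-/- → run A
t=3: L0/L1/L2 = EBF/A/- → run E
t=4: L0/L1/L2 = EBF/A/- → run E
t=5: L0/L1/L2 = EBF/A/- → run E
t=6: L0/L1/L2 = BFC/AE/- → run B
t=7: L0/L1/L2 = BFC/AE/- → run B
t=8: L0/L1/L2 = BFC/AE/- → run B
t=9: L0/L1/L2 = FCD/AEB/- → run F
t=10: L0/L1/L2 = FCDG/AEB/- → run F
t=11: L0/L1/L2 = FCDG/AEB/- → run F
t=12: L0/L1/L2 = CDG/AEBF/- → run C
t=13: L0/L1/L2 = CDGH/AEBF/- → run C
t=14: L0/L1/L2 = CDGH/AEBF/- → run C
t=15: L0/L1/L2 = DGH/AEBFC/- → run D
t=16: L0/L1/L2 = DGH/AEBFC/- → run D
t=17: L0/L1/L2 = DGH/AEBFC/- → run D
t=18: L0/L1/L2 = GH/AEBFC/- → run G
t=19: L0/L1/L2 = GH/AEBFC/- → run G
t=20: L0/L1/L2 = GH/AEBFC/- → run G
t=21: L0/L1/L2 = H/AEBFCG/- → run H
t=22: L0/L1/L2 = H/AEBFCG/- → run H
t=23: L0/L1/L2 = H/AEBFCG/- → run H
t=24: L0/L1/L2 = -/AEBFCGH/- → run A
t=25: L0/L1/L2 = -/EBFCGH/- → run E
t=26: L0/L1/L2 = -/BFCGH/- → run B
t=27: L0/L1/L2 = -/BFCGH/- → run B
t=28: L0/L1/L2 = -/FCGH/- → run F
t=29: L0/L1/L2 = -/CGH/- → run C
t=30: L0/L1/L2 = -/CGH/- → run C
t=31: L0/L1/L2 = -/CGH/- → run C
t=32: L0/L1/L2 = -/GH/- → run G
t=33: L0/L1/L2 = -/H/- → run H
t=34: L0/L1/L2 = -/H/- → run H
t=35: L0/L1/L2 = -/H/- → run H
t=36: (idle)
t=37: (idle)
t=38: (idle)
t=39: (idle)
t=40: (idle)
t=41: (idle)
t=42: (idle)
t=43: (idle)
t=44: (idle)
t=45: (idle)
t=46: (idle)
t=47: (idle)
t=48: (idle)

running at tick 10 = F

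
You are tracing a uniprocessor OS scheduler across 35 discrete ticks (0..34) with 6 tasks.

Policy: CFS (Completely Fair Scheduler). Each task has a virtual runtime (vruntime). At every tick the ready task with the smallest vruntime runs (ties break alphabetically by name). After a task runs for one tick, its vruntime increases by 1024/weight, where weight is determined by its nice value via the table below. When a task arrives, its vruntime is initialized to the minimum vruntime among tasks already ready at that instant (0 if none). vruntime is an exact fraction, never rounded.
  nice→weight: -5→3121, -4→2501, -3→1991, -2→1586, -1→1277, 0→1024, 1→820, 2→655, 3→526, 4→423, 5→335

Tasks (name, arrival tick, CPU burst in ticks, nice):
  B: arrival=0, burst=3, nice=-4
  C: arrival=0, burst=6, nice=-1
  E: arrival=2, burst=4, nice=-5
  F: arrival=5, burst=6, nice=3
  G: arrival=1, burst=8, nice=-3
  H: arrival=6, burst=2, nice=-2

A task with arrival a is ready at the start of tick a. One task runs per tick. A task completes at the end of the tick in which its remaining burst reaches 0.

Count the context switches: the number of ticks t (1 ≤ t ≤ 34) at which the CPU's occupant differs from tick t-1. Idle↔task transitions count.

t=0: vr[B=0 C=0] → run B
t=1: vr[B=1024/2501 C=0 G=0] → run C
t=2: vr[B=1024/2501 C=1024/1277 E=0 G=0] → run E
t=3: vr[B=1024/2501 C=1024/1277 E=1024/3121 G=0] → run G
t=4: vr[B=1024/2501 C=1024/1277 E=1024/3121 G=1024/1991] → run E
t=5: vr[B=1024/2501 C=1024/1277 E=2048/3121 F=1024/2501 G=1024/1991] → run B
t=6: vr[B=2048/2501 C=1024/1277 E=2048/3121 F=1024/2501 G=1024/1991 H=1024/2501] → run F
t=7: vr[B=2048/2501 C=1024/1277 E=2048/3121 F=1549824/657763 G=1024/1991 H=1024/2501] → run H
t=8: vr[B=2048/2501 C=1024/1277 E=2048/3121 F=1549824/657763 G=1024/1991 H=34304/32513] → run G
t=9: vr[B=2048/2501 C=1024/1277 E=2048/3121 F=1549824/657763 G=2048/1991 H=34304/32513] → run E
t=10: vr[B=2048/2501 C=1024/1277 E=3072/3121 F=1549824/657763 G=2048/1991 H=34304/32513] → run C
t=11: vr[B=2048/2501 C=2048/1277 E=3072/3121 F=1549824/657763 G=2048/1991 H=34304/32513] → run B
t=12: vr[C=2048/1277 E=3072/3121 F=1549824/657763 G=2048/1991 H=34304/32513] → run E
t=13: vr[C=2048/1277 F=1549824/657763 G=2048/1991 H=34304/32513] → run G
t=14: vr[C=2048/1277 F=1549824/657763 G=3072/1991 H=34304/32513] → run H
t=15: vr[C=2048/1277 F=1549824/657763 G=3072/1991] → run G
t=16: vr[C=2048/1277 F=1549824/657763 G=4096/1991] → run C
t=17: vr[C=3072/1277 F=1549824/657763 G=4096/1991] → run G
t=18: vr[C=3072/1277 F=1549824/657763 G=5120/1991] → run F
t=19: vr[C=3072/1277 F=2830336/657763 G=5120/1991] → run C
t=20: vr[C=4096/1277 F=2830336/657763 G=5120/1991] → run G
t=21: vr[C=4096/1277 F=2830336/657763 G=6144/1991] → run G
t=22: vr[C=4096/1277 F=2830336/657763 G=7168/1991] → run C
t=23: vr[C=5120/1277 F=2830336/657763 G=7168/1991] → run G
t=24: vr[C=5120/1277 F=2830336/657763] → run C
t=25: vr[F=2830336/657763] → run F
t=26: vr[F=4110848/657763] → run F
t=27: vr[F=5391360/657763] → run F
t=28: vr[F=6671872/657763] → run F
t=29: (idle)
t=30: (idle)
t=31: (idle)
t=32: (idle)
t=33: (idle)
t=34: (idle)

context switches = 25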